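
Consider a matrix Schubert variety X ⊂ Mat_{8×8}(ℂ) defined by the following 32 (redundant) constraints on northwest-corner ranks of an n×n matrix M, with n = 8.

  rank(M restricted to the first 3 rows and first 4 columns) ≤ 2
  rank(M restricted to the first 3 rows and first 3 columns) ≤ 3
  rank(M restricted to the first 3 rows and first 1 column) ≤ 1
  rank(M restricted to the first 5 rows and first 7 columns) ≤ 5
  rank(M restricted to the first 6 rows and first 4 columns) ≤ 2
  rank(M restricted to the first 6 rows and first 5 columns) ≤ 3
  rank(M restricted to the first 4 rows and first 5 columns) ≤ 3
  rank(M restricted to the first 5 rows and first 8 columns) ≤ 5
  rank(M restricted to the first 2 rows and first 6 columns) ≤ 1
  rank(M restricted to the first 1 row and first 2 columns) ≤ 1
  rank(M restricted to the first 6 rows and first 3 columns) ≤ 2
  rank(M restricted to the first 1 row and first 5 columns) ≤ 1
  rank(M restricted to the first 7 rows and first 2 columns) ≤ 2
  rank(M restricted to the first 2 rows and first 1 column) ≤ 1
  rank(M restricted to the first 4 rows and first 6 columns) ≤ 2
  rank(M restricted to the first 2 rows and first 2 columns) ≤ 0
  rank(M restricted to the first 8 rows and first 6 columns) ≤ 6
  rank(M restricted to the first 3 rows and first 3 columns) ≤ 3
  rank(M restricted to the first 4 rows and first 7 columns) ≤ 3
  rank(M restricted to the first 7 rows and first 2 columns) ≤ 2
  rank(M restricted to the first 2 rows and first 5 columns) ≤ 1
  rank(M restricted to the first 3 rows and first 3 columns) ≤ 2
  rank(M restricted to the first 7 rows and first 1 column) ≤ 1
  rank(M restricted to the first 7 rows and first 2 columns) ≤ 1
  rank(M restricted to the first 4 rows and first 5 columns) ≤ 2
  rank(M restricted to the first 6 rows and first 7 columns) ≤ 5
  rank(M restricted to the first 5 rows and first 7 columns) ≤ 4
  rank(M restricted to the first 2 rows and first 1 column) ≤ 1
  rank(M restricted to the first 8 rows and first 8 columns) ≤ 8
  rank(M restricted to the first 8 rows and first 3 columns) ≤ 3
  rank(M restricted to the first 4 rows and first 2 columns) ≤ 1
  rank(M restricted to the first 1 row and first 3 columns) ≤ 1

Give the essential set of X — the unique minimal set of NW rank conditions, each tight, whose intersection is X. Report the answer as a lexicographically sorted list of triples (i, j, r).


Reconstructing r_w from the 32 given conditions:

  i=1: 0 | 0 | 1 | 1 | 1 | 1 | 1 | 1
  i=2: 0 | 0 | 1 | 1 | 1 | 1 | 2 | 2
  i=3: 1 | 1 | 2 | 2 | 2 | 2 | 3 | 3
  i=4: 1 | 1 | 2 | 2 | 2 | 2 | 3 | 4
  i=5: 1 | 1 | 2 | 2 | 3 | 3 | 4 | 5
  i=6: 1 | 1 | 2 | 2 | 3 | 4 | 5 | 6
  i=7: 1 | 1 | 2 | 3 | 4 | 5 | 6 | 7
  i=8: 1 | 2 | 3 | 4 | 5 | 6 | 7 | 8

the unique w with this rank table is (3, 7, 1, 8, 5, 6, 4, 2).

Fulton essential set (5 of the 16 Rothe cells):

[(2, 2, 0), (2, 6, 1), (4, 6, 2), (6, 4, 2), (7, 2, 1)]


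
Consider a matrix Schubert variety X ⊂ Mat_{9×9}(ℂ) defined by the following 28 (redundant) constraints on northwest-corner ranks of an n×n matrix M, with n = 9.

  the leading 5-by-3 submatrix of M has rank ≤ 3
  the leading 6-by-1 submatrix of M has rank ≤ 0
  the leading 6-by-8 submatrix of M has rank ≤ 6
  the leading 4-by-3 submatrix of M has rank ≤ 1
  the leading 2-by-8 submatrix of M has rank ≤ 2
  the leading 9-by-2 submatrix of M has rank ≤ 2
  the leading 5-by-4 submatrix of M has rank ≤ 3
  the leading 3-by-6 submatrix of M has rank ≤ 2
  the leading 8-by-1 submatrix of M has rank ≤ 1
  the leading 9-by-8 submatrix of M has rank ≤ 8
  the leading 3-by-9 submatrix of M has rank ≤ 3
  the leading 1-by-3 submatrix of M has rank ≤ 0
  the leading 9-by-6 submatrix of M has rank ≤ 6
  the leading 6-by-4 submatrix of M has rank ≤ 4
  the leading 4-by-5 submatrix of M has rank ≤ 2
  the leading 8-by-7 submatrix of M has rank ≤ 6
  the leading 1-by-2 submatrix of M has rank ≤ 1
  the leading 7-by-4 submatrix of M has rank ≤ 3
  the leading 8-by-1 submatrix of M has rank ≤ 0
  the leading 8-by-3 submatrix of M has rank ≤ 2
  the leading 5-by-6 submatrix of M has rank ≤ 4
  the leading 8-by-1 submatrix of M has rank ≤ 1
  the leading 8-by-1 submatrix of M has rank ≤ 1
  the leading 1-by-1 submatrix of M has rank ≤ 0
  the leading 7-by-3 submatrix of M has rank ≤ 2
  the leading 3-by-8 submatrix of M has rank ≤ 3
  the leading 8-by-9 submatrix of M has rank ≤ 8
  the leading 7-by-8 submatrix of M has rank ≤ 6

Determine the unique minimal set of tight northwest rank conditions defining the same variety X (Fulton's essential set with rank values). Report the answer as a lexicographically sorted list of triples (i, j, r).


Reconstructing r_w from the 28 given conditions:

  i=1: 0 | 0 | 0 | 1 | 1 | 1 | 1 | 1 | 1
  i=2: 0 | 1 | 1 | 2 | 2 | 2 | 2 | 2 | 2
  i=3: 0 | 1 | 1 | 2 | 2 | 2 | 3 | 3 | 3
  i=4: 0 | 1 | 1 | 2 | 2 | 3 | 4 | 4 | 4
  i=5: 0 | 1 | 2 | 3 | 3 | 4 | 5 | 5 | 5
  i=6: 0 | 1 | 2 | 3 | 4 | 5 | 6 | 6 | 6
  i=7: 0 | 1 | 2 | 3 | 4 | 5 | 6 | 6 | 7
  i=8: 0 | 1 | 2 | 3 | 4 | 5 | 6 | 7 | 8
  i=9: 1 | 2 | 3 | 4 | 5 | 6 | 7 | 8 | 9

giving w = (4, 2, 7, 6, 3, 5, 9, 8, 1) via Δ²R.

ℓ(w)=16; the 6 essential cells (i,j,r):

[(1, 3, 0), (3, 6, 2), (4, 3, 1), (4, 5, 2), (7, 8, 6), (8, 1, 0)]


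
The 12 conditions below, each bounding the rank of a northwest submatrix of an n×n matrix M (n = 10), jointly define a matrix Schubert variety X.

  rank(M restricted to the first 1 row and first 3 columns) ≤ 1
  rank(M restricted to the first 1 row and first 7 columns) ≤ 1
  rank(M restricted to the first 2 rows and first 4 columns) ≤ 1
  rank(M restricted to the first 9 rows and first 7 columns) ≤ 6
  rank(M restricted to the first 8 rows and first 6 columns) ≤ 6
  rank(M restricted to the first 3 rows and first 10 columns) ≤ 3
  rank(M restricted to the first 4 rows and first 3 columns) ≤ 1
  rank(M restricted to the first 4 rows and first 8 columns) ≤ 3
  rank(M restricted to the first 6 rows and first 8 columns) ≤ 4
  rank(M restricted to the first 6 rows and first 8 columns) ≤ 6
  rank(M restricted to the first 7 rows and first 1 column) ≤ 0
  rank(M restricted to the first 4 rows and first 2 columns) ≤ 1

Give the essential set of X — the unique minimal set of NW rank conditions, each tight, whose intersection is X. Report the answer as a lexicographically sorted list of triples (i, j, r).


Recovering R(i,j) via the rank-extension bound from the 12 conditions:

  row 1: 0  1  1  1  1  1  1  1  1  1
  row 2: 0  1  1  1  2  2  2  2  2  2
  row 3: 0  1  1  2  3  3  3  3  3  3
  row 4: 0  1  1  2  3  3  3  3  4  4
  row 5: 0  1  2  3  4  4  4  4  5  5
  row 6: 0  1  2  3  4  4  4  4  5  6
  row 7: 0  1  2  3  4  5  5  5  6  7
  row 8: 1  2  3  4  5  6  6  6  7  8
  row 9: 1  2  3  4  5  6  6  7  8  9
  row 10: 1  2  3  4  5  6  7  8  9  10

so w = (2, 5, 4, 9, 3, 10, 6, 1, 8, 7).

|D(w)|=18, |Ess(w)|=6:

[(2, 4, 1), (4, 3, 1), (4, 8, 3), (6, 8, 4), (7, 1, 0), (9, 7, 6)]


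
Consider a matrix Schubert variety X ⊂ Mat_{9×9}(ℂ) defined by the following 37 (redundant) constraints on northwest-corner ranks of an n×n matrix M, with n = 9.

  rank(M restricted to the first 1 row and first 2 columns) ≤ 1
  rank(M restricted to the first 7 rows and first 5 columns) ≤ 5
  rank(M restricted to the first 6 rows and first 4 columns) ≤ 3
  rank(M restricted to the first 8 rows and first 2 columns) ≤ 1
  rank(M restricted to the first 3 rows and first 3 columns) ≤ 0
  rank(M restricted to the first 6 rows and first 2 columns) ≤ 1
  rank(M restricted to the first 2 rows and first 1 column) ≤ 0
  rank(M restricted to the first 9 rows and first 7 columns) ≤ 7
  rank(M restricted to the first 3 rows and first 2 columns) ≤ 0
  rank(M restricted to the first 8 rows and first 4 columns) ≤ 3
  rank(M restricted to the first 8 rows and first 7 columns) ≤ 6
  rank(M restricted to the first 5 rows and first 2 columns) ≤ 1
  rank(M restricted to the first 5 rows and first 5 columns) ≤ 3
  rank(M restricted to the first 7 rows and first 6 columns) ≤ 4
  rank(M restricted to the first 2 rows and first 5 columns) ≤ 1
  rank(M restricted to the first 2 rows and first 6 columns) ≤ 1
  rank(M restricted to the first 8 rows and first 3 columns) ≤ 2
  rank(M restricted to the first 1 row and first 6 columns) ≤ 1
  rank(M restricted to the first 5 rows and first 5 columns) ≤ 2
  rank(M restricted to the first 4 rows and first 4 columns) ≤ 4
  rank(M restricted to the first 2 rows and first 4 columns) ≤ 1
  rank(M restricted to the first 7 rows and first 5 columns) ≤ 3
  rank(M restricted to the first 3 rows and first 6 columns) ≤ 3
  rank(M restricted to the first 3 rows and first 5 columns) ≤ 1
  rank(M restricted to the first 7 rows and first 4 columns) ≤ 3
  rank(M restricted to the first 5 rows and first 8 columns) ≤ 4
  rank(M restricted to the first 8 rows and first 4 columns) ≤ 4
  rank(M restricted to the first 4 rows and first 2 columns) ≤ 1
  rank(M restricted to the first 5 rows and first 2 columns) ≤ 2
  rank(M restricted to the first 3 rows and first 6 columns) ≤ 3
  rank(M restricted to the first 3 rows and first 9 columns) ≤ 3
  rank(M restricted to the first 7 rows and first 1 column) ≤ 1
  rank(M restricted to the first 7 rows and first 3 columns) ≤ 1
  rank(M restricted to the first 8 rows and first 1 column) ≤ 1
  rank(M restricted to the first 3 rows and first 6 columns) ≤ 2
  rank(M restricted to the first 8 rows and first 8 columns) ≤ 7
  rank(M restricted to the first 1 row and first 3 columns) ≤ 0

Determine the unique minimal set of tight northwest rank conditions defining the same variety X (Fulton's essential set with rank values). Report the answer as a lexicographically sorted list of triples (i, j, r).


Rank table r_w(9×9) implied by the 37 constraints:

  0  0  0  1  1  1  1  1  1
  0  0  0  1  1  1  2  2  2
  0  0  0  1  1  2  3  3  3
  1  1  1  2  2  3  4  4  4
  1  1  1  2  2  3  4  4  5
  1  1  1  2  3  4  5  5  6
  1  1  1  2  3  4  5  6  7
  1  1  2  3  4  5  6  7  8
  1  2  3  4  5  6  7  8  9

giving w = (4, 7, 6, 1, 9, 5, 8, 3, 2) via Δ²R.

Fulton essential set (7 of the 21 Rothe cells):

[(2, 6, 1), (3, 3, 0), (3, 5, 1), (5, 5, 2), (5, 8, 4), (7, 3, 1), (8, 2, 1)]


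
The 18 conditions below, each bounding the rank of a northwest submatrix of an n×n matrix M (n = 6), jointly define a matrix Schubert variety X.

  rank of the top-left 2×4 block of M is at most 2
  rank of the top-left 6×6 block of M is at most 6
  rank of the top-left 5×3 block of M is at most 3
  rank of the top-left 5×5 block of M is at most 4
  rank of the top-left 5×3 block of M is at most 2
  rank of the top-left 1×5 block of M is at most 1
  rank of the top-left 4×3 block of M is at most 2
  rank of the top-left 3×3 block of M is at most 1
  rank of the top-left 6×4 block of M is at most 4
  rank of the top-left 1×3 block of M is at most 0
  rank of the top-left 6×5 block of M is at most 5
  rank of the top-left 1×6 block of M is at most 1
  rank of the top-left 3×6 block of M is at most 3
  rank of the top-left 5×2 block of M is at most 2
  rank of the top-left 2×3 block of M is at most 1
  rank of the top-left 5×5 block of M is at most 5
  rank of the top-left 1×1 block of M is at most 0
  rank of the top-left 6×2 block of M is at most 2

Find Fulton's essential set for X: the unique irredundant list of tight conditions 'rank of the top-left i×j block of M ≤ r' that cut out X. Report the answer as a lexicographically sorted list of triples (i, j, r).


Rank table r_w(6×6) implied by the 18 constraints:

  0 | 0 | 0 | 1 | 1 | 1
  1 | 1 | 1 | 2 | 2 | 2
  1 | 1 | 1 | 2 | 3 | 3
  1 | 2 | 2 | 3 | 4 | 4
  1 | 2 | 2 | 3 | 4 | 5
  1 | 2 | 3 | 4 | 5 | 6

the unique w with this rank table is (4, 1, 5, 2, 6, 3).

D(w) has 6 cells with 3 SE-corners; essential set:

[(1, 3, 0), (3, 3, 1), (5, 3, 2)]


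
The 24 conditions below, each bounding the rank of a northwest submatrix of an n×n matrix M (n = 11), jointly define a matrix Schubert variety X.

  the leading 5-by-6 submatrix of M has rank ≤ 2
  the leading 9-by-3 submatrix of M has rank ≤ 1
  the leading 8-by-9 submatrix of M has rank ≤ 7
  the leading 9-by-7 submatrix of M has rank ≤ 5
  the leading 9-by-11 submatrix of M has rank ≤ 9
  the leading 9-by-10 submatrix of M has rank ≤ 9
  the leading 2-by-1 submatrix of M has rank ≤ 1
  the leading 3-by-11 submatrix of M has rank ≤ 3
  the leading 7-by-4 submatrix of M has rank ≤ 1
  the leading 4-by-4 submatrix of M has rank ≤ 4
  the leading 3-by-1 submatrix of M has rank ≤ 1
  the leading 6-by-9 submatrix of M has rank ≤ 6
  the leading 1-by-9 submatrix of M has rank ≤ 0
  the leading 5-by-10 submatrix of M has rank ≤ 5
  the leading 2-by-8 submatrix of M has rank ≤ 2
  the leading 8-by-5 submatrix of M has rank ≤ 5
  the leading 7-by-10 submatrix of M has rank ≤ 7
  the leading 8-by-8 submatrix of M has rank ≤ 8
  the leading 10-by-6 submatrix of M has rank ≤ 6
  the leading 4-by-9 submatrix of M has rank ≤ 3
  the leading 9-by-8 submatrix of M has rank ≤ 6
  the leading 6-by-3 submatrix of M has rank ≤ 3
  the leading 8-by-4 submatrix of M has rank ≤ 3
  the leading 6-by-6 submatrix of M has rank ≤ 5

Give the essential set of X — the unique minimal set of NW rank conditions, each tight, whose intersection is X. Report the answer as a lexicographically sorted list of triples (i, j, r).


Reconstructing r_w from the 24 given conditions:

  R[1]: 0 | 0 | 0 | 0 | 0 | 0 | 0 | 0 | 0 | 1 | 1
  R[2]: 1 | 1 | 1 | 1 | 1 | 1 | 1 | 1 | 1 | 2 | 2
  R[3]: 1 | 1 | 1 | 1 | 2 | 2 | 2 | 2 | 2 | 3 | 3
  R[4]: 1 | 1 | 1 | 1 | 2 | 2 | 3 | 3 | 3 | 4 | 4
  R[5]: 1 | 1 | 1 | 1 | 2 | 2 | 3 | 4 | 4 | 5 | 5
  R[6]: 1 | 1 | 1 | 1 | 2 | 3 | 4 | 5 | 5 | 6 | 6
  R[7]: 1 | 1 | 1 | 1 | 2 | 3 | 4 | 5 | 6 | 7 | 7
  R[8]: 1 | 1 | 1 | 2 | 3 | 4 | 5 | 6 | 7 | 8 | 8
  R[9]: 1 | 1 | 1 | 2 | 3 | 4 | 5 | 6 | 7 | 8 | 9
  R[10]: 1 | 2 | 2 | 3 | 4 | 5 | 6 | 7 | 8 | 9 | 10
  R[11]: 1 | 2 | 3 | 4 | 5 | 6 | 7 | 8 | 9 | 10 | 11

hence w(1..11) = (10, 1, 5, 7, 8, 6, 9, 4, 11, 2, 3).

ℓ(w)=30; the 4 essential cells (i,j,r):

[(1, 9, 0), (5, 6, 2), (7, 4, 1), (9, 3, 1)]


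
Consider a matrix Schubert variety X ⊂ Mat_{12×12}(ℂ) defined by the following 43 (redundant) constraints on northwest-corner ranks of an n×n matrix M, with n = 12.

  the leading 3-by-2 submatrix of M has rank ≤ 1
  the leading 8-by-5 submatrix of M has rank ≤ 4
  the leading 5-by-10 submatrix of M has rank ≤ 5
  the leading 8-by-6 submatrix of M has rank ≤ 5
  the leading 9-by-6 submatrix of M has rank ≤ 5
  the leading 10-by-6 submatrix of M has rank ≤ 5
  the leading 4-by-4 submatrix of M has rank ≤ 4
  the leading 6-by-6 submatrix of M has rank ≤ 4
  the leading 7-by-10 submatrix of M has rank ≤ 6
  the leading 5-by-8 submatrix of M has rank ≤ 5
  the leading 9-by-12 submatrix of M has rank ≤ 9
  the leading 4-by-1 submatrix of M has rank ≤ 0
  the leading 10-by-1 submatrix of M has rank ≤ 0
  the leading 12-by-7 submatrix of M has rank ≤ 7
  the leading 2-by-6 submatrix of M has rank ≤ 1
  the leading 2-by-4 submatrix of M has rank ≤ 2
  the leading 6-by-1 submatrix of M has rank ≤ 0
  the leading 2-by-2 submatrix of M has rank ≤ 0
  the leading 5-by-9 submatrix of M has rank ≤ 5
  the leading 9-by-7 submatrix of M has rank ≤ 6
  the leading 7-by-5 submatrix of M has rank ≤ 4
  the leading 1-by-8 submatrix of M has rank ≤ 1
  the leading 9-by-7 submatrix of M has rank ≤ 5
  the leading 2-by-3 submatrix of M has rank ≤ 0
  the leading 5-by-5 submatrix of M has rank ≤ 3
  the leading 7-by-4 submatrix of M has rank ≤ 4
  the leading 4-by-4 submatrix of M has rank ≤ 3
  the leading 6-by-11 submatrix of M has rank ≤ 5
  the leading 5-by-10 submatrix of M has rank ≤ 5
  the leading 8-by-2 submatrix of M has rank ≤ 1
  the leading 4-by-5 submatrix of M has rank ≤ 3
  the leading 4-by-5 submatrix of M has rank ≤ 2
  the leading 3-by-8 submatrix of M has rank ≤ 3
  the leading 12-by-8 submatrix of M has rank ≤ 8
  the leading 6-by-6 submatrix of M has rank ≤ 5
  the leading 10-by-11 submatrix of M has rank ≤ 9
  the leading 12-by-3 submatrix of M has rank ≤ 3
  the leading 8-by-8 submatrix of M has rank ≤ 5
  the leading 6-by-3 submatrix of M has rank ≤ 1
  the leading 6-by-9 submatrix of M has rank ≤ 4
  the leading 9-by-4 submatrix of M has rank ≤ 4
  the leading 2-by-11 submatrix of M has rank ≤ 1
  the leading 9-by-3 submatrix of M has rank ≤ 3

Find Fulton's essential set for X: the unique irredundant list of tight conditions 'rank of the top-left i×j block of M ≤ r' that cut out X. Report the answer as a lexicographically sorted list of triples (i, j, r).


Computing R[i][j] = min implied NW-rank bound (n=12, 43 conditions):

  i=1: 0 | 0 | 0 | 1 | 1 | 1 | 1 | 1 | 1 | 1 | 1 | 1
  i=2: 0 | 0 | 0 | 1 | 1 | 1 | 1 | 1 | 1 | 1 | 1 | 2
  i=3: 0 | 1 | 1 | 2 | 2 | 2 | 2 | 2 | 2 | 2 | 2 | 3
  i=4: 0 | 1 | 1 | 2 | 2 | 3 | 3 | 3 | 3 | 3 | 3 | 4
  i=5: 0 | 1 | 1 | 2 | 3 | 4 | 4 | 4 | 4 | 4 | 4 | 5
  i=6: 0 | 1 | 1 | 2 | 3 | 4 | 4 | 4 | 4 | 5 | 5 | 6
  i=7: 0 | 1 | 2 | 3 | 4 | 5 | 5 | 5 | 5 | 6 | 6 | 7
  i=8: 0 | 1 | 2 | 3 | 4 | 5 | 5 | 5 | 6 | 7 | 7 | 8
  i=9: 0 | 1 | 2 | 3 | 4 | 5 | 5 | 6 | 7 | 8 | 8 | 9
  i=10: 0 | 1 | 2 | 3 | 4 | 5 | 6 | 7 | 8 | 9 | 9 | 10
  i=11: 1 | 2 | 3 | 4 | 5 | 6 | 7 | 8 | 9 | 10 | 10 | 11
  i=12: 1 | 2 | 3 | 4 | 5 | 6 | 7 | 8 | 9 | 10 | 11 | 12

second differences of R give the permutation w = (4, 12, 2, 6, 5, 10, 3, 9, 8, 7, 1, 11).

|D(w)|=31, |Ess(w)|=8:

[(2, 3, 0), (2, 11, 1), (4, 5, 2), (6, 3, 1), (6, 9, 4), (8, 8, 5), (9, 7, 5), (10, 1, 0)]


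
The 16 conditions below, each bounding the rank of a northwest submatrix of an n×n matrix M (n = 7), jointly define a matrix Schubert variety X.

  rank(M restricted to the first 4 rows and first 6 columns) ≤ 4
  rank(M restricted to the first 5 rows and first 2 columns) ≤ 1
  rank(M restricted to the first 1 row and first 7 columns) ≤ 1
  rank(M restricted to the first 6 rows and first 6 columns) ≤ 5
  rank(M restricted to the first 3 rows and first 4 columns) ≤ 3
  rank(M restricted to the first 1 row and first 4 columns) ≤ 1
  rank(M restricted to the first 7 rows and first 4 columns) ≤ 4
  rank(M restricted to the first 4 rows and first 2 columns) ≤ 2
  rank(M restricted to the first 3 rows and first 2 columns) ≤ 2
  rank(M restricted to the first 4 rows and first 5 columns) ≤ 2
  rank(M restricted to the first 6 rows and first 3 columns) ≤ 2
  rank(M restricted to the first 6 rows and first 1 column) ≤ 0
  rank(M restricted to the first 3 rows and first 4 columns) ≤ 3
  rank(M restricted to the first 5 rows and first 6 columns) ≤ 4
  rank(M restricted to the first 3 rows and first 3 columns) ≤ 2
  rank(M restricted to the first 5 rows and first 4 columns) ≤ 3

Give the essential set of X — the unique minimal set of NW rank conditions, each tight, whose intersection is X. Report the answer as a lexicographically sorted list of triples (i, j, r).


Reconstructing r_w from the 16 given conditions:

  i=1: 0  1  1  1  1  1  1
  i=2: 0  1  2  2  2  2  2
  i=3: 0  1  2  2  2  3  3
  i=4: 0  1  2  2  2  3  4
  i=5: 0  1  2  3  3  4  5
  i=6: 0  1  2  3  4  5  6
  i=7: 1  2  3  4  5  6  7

the unique w with this rank table is (2, 3, 6, 7, 4, 5, 1).

ℓ(w)=10; the 2 essential cells (i,j,r):

[(4, 5, 2), (6, 1, 0)]


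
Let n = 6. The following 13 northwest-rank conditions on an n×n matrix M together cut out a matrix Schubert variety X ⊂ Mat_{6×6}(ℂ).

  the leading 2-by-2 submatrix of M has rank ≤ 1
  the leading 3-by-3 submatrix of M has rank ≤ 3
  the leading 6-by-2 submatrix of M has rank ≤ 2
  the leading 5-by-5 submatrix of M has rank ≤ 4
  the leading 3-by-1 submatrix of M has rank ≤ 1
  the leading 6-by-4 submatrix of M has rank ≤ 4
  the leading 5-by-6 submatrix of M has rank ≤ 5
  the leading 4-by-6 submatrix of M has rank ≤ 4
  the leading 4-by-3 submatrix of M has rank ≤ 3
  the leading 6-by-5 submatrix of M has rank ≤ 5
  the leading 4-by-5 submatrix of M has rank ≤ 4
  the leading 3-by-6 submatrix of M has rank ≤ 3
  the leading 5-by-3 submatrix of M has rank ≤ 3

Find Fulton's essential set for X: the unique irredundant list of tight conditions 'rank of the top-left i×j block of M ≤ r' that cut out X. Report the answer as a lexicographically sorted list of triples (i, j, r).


The tightest implied rank at each (i,j), from the 13 conditions:

  i=1: 1 1 1 1 1 1
  i=2: 1 1 2 2 2 2
  i=3: 1 2 3 3 3 3
  i=4: 1 2 3 4 4 4
  i=5: 1 2 3 4 4 5
  i=6: 1 2 3 4 5 6

the unique w with this rank table is (1, 3, 2, 4, 6, 5).

ℓ(w)=2; the 2 essential cells (i,j,r):

[(2, 2, 1), (5, 5, 4)]


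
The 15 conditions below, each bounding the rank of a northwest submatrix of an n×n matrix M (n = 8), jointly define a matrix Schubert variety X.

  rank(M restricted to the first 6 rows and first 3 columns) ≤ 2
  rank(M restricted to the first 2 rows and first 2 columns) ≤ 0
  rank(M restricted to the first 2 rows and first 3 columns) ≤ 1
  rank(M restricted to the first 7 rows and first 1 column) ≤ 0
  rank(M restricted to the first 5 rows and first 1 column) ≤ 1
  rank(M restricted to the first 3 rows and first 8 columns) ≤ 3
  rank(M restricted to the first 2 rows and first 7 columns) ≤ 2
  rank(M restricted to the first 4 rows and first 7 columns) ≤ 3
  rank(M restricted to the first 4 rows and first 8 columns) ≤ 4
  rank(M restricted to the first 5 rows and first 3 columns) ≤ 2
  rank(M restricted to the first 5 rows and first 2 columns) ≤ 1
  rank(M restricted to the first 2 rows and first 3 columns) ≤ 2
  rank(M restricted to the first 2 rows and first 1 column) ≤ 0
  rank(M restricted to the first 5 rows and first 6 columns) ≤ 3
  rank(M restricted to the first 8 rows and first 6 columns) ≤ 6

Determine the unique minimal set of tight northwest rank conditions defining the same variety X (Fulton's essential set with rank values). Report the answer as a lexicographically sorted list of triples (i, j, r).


The tightest implied rank at each (i,j), from the 15 conditions:

  R[1]: 0  0  1  1  1  1  1  1
  R[2]: 0  0  1  2  2  2  2  2
  R[3]: 0  1  2  3  3  3  3  3
  R[4]: 0  1  2  3  3  3  3  4
  R[5]: 0  1  2  3  3  3  4  5
  R[6]: 0  1  2  3  4  4  5  6
  R[7]: 0  1  2  3  4  5  6  7
  R[8]: 1  2  3  4  5  6  7  8

second differences of R give the permutation w = (3, 4, 2, 8, 7, 5, 6, 1).

4 SE-corners of the 14-cell Rothe diagram give Ess(w):

[(2, 2, 0), (4, 7, 3), (5, 6, 3), (7, 1, 0)]


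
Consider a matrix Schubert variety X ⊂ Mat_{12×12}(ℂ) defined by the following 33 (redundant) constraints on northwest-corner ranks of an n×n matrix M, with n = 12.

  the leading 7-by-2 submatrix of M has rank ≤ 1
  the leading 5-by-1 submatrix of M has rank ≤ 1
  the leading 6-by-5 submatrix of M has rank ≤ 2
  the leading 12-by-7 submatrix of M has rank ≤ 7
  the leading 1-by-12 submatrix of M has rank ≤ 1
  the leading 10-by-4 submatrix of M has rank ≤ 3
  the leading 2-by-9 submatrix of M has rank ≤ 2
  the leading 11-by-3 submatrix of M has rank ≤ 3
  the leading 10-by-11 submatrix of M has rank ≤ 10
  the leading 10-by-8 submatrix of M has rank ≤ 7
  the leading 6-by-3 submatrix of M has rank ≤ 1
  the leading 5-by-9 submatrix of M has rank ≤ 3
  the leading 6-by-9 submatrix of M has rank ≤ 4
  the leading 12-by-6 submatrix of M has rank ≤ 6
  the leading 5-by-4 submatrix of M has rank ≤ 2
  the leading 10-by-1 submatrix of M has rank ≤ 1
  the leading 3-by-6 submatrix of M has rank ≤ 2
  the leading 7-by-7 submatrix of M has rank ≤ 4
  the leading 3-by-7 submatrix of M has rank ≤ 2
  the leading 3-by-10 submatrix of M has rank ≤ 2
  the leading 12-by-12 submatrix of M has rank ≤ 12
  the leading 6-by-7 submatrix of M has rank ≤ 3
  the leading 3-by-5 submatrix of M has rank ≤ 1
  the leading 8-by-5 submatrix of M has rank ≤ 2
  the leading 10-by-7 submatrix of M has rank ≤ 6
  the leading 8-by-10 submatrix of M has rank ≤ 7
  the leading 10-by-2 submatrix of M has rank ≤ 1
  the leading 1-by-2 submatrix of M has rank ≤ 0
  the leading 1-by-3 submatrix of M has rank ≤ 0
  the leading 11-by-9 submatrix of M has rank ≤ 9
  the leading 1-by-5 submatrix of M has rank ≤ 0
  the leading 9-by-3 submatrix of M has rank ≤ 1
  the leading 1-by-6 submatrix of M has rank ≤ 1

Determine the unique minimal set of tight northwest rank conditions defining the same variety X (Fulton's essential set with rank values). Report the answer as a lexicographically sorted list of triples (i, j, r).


Reconstructing r_w from the 33 given conditions:

  row 1: 0 | 0 | 0 | 0 | 0 | 1 | 1 | 1 | 1 | 1 | 1 | 1
  row 2: 1 | 1 | 1 | 1 | 1 | 2 | 2 | 2 | 2 | 2 | 2 | 2
  row 3: 1 | 1 | 1 | 1 | 1 | 2 | 2 | 2 | 2 | 2 | 3 | 3
  row 4: 1 | 1 | 1 | 2 | 2 | 3 | 3 | 3 | 3 | 3 | 4 | 4
  row 5: 1 | 1 | 1 | 2 | 2 | 3 | 3 | 3 | 3 | 4 | 5 | 5
  row 6: 1 | 1 | 1 | 2 | 2 | 3 | 3 | 4 | 4 | 5 | 6 | 6
  row 7: 1 | 1 | 1 | 2 | 2 | 3 | 4 | 5 | 5 | 6 | 7 | 7
  row 8: 1 | 1 | 1 | 2 | 2 | 3 | 4 | 5 | 6 | 7 | 8 | 8
  row 9: 1 | 1 | 1 | 2 | 3 | 4 | 5 | 6 | 7 | 8 | 9 | 9
  row 10: 1 | 1 | 2 | 3 | 4 | 5 | 6 | 7 | 8 | 9 | 10 | 10
  row 11: 1 | 2 | 3 | 4 | 5 | 6 | 7 | 8 | 9 | 10 | 11 | 11
  row 12: 1 | 2 | 3 | 4 | 5 | 6 | 7 | 8 | 9 | 10 | 11 | 12

reading off 1-entries of Δ²R: w = (6, 1, 11, 4, 10, 8, 7, 9, 5, 3, 2, 12).

|D(w)|=34, |Ess(w)|=8:

[(1, 5, 0), (3, 5, 1), (3, 10, 2), (5, 9, 3), (6, 7, 3), (8, 5, 2), (9, 3, 1), (10, 2, 1)]


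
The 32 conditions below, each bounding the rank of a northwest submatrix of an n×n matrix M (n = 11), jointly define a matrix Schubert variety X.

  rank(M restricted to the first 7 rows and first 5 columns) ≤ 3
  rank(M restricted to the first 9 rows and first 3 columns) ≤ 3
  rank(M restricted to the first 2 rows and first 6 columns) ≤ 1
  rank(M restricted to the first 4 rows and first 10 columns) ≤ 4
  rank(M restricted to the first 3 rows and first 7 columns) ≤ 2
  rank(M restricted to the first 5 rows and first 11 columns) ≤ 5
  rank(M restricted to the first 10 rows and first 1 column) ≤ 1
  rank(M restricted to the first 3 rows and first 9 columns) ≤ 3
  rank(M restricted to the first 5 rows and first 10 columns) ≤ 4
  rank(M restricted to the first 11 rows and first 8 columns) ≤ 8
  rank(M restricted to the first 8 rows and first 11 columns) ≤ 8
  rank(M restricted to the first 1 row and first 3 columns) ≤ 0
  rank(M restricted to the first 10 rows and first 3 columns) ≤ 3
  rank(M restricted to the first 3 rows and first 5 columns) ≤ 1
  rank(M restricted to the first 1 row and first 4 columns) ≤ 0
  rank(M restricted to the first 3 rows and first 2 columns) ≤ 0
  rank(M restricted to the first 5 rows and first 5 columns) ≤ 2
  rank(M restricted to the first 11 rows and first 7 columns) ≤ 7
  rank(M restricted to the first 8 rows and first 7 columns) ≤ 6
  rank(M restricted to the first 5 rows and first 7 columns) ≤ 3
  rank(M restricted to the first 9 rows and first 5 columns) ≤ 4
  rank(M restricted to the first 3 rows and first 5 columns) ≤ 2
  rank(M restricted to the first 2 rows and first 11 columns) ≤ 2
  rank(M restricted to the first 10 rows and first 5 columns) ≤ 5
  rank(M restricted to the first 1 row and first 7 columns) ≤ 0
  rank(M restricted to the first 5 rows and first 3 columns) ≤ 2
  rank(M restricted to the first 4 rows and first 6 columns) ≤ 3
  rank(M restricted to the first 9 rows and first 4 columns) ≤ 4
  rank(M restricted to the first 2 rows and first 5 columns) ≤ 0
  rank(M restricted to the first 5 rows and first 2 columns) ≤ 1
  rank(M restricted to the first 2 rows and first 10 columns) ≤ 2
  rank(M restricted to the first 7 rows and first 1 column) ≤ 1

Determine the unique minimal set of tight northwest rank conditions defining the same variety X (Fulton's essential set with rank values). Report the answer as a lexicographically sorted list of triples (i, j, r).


Propagating the 32 rank bounds to every northwest block:

  R[1]: 0  0  0  0  0  0  0  1  1  1  1
  R[2]: 0  0  0  0  0  1  1  2  2  2  2
  R[3]: 0  0  1  1  1  2  2  3  3  3  3
  R[4]: 1  1  2  2  2  3  3  4  4  4  4
  R[5]: 1  1  2  2  2  3  3  4  4  4  5
  R[6]: 1  2  3  3  3  4  4  5  5  5  6
  R[7]: 1  2  3  3  3  4  5  6  6  6  7
  R[8]: 1  2  3  4  4  5  6  7  7  7  8
  R[9]: 1  2  3  4  4  5  6  7  8  8  9
  R[10]: 1  2  3  4  5  6  7  8  9  9  10
  R[11]: 1  2  3  4  5  6  7  8  9  10  11

the unique w with this rank table is (8, 6, 3, 1, 11, 2, 7, 4, 9, 5, 10).

9 SE-corners of the 23-cell Rothe diagram give Ess(w):

[(1, 7, 0), (2, 5, 0), (3, 2, 0), (5, 2, 1), (5, 5, 2), (5, 7, 3), (5, 10, 4), (7, 5, 3), (9, 5, 4)]


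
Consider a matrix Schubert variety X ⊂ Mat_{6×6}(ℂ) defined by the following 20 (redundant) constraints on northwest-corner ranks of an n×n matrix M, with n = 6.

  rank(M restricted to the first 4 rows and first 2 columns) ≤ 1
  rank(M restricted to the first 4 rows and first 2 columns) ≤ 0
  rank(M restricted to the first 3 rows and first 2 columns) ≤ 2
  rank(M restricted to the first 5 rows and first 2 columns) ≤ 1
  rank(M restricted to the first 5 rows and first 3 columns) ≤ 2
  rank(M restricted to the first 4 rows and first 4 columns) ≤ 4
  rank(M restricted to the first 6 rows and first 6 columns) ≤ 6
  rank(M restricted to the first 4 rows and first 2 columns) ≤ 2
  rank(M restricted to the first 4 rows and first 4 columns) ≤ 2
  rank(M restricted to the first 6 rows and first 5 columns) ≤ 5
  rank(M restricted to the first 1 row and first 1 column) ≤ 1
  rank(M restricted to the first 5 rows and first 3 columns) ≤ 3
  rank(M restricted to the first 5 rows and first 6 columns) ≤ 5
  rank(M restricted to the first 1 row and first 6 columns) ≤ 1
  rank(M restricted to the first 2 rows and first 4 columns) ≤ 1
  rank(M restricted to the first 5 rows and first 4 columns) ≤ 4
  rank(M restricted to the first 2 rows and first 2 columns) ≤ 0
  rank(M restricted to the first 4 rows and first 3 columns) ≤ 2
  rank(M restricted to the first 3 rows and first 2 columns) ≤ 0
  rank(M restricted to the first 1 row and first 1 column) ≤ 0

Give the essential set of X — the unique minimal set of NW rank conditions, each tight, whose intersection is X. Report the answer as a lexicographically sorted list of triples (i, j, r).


Recovering R(i,j) via the rank-extension bound from the 20 conditions:

  0, 0, 1, 1, 1, 1
  0, 0, 1, 1, 2, 2
  0, 0, 1, 2, 3, 3
  0, 0, 1, 2, 3, 4
  1, 1, 2, 3, 4, 5
  1, 2, 3, 4, 5, 6

giving w = (3, 5, 4, 6, 1, 2) via Δ²R.

2 SE-corners of the 9-cell Rothe diagram give Ess(w):

[(2, 4, 1), (4, 2, 0)]


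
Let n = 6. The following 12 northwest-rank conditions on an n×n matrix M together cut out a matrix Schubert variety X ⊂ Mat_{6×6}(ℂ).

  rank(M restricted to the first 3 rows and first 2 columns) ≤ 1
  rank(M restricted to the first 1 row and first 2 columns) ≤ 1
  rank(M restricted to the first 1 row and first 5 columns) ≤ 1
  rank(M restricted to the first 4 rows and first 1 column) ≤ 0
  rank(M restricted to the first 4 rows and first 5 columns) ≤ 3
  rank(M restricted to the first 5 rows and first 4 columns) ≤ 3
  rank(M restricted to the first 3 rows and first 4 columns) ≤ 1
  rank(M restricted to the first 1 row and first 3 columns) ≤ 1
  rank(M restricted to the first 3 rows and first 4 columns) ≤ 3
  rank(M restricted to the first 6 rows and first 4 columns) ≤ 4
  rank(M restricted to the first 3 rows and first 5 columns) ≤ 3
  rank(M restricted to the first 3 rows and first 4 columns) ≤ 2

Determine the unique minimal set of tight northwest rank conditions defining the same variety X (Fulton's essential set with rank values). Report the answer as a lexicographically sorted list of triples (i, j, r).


Recovering R(i,j) via the rank-extension bound from the 12 conditions:

  i=1: 0  1  1  1  1  1
  i=2: 0  1  1  1  2  2
  i=3: 0  1  1  1  2  3
  i=4: 0  1  2  2  3  4
  i=5: 1  2  3  3  4  5
  i=6: 1  2  3  4  5  6

the unique w with this rank table is (2, 5, 6, 3, 1, 4).

2 SE-corners of the 8-cell Rothe diagram give Ess(w):

[(3, 4, 1), (4, 1, 0)]


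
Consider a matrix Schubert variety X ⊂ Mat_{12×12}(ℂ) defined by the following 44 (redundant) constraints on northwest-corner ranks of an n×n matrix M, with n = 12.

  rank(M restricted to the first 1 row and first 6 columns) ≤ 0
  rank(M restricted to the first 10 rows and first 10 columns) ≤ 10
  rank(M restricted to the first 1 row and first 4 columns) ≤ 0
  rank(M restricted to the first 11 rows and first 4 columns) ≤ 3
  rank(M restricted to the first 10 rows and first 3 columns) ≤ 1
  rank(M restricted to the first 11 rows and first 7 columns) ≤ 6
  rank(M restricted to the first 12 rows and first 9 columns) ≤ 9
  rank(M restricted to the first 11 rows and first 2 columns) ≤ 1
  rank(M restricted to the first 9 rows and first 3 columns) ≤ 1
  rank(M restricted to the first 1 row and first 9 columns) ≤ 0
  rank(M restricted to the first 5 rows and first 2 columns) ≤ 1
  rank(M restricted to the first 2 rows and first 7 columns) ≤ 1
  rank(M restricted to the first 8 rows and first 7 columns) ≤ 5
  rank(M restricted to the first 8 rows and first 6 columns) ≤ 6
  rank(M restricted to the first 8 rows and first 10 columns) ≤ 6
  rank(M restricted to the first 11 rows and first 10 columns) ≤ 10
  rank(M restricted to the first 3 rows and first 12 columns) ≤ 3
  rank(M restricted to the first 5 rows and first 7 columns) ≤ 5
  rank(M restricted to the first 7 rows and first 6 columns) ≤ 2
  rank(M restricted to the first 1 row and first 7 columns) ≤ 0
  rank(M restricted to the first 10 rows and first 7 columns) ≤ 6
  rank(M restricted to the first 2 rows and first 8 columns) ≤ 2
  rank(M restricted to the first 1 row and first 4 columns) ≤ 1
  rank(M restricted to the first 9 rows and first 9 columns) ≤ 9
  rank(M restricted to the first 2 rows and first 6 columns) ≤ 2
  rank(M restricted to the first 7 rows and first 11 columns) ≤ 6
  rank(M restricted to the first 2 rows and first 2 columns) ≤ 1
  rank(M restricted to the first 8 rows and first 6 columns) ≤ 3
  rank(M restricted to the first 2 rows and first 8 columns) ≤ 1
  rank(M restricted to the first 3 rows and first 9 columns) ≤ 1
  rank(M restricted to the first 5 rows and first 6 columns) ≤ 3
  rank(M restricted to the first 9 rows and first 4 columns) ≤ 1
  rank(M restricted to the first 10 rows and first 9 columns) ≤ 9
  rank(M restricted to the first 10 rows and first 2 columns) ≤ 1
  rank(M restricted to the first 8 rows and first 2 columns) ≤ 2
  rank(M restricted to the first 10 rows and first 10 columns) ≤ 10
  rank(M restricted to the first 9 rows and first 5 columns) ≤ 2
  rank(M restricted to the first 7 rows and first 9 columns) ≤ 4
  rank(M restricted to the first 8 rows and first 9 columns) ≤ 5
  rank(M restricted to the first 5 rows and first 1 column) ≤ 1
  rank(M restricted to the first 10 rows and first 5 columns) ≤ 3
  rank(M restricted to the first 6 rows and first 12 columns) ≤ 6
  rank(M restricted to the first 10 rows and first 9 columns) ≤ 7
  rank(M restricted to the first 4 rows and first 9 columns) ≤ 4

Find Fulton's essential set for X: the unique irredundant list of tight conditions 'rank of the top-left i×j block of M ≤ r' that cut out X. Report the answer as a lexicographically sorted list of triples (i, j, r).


Reconstructing r_w from the 44 given conditions:

  R[1]: 0  0  0  0  0  0  0  0  0  1  1  1
  R[2]: 1  1  1  1  1  1  1  1  1  2  2  2
  R[3]: 1  1  1  1  1  1  1  1  1  2  3  3
  R[4]: 1  1  1  1  2  2  2  2  2  3  4  4
  R[5]: 1  1  1  1  2  2  3  3  3  4  5  5
  R[6]: 1  1  1  1  2  2  3  4  4  5  6  6
  R[7]: 1  1  1  1  2  2  3  4  4  5  6  7
  R[8]: 1  1  1  1  2  3  4  5  5  6  7  8
  R[9]: 1  1  1  1  2  3  4  5  6  7  8  9
  R[10]: 1  1  1  2  3  4  5  6  7  8  9  10
  R[11]: 1  1  2  3  4  5  6  7  8  9  10  11
  R[12]: 1  2  3  4  5  6  7  8  9  10  11  12

second differences of R give the permutation w = (10, 1, 11, 5, 7, 8, 12, 6, 9, 4, 3, 2).

D(w) has 42 cells with 7 SE-corners; essential set:

[(1, 9, 0), (3, 9, 1), (7, 6, 2), (7, 9, 4), (9, 4, 1), (10, 3, 1), (11, 2, 1)]


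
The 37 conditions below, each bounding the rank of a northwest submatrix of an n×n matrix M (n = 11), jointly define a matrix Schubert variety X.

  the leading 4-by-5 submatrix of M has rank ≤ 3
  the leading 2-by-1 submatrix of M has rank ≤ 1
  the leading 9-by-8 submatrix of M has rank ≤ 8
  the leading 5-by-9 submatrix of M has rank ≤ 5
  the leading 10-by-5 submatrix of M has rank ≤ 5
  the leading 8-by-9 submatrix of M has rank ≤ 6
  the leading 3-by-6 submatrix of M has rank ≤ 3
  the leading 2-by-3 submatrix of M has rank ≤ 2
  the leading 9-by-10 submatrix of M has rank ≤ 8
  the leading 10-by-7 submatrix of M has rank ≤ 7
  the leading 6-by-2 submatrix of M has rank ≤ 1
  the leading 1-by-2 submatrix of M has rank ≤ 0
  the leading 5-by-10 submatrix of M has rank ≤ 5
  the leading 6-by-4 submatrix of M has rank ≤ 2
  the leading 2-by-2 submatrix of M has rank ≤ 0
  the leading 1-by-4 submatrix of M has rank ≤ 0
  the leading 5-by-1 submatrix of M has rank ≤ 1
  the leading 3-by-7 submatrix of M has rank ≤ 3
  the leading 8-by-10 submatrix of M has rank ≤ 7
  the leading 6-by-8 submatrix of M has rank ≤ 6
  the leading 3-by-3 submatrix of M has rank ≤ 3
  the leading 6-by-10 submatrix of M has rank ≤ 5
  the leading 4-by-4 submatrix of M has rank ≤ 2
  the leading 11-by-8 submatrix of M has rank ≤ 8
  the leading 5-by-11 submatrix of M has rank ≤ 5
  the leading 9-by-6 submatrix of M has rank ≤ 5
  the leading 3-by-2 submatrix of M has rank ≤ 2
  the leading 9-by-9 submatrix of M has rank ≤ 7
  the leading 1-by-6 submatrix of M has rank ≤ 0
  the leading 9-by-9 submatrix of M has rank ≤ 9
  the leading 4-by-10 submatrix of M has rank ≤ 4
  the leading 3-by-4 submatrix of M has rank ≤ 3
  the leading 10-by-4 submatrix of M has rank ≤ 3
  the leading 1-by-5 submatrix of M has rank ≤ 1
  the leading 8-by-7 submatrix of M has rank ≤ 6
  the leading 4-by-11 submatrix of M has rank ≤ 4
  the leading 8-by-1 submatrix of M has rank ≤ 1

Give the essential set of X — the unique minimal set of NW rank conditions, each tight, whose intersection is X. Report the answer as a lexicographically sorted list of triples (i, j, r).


Computing R[i][j] = min implied NW-rank bound (n=11, 37 conditions):

  0 0 0 0 0 0 1 1 1 1 1
  0 0 1 1 1 1 2 2 2 2 2
  1 1 2 2 2 2 3 3 3 3 3
  1 1 2 2 3 3 4 4 4 4 4
  1 1 2 2 3 4 5 5 5 5 5
  1 1 2 2 3 4 5 5 5 5 6
  1 2 3 3 4 5 6 6 6 6 7
  1 2 3 3 4 5 6 6 6 7 8
  1 2 3 3 4 5 6 7 7 8 9
  1 2 3 3 4 5 6 7 8 9 10
  1 2 3 4 5 6 7 8 9 10 11

so w = (7, 3, 1, 5, 6, 11, 2, 10, 8, 9, 4).

Rothe diagram D(w) (22 cells), 7 SE-corners (essential conditions):

[(1, 6, 0), (2, 2, 0), (6, 2, 1), (6, 4, 2), (6, 10, 5), (8, 9, 6), (10, 4, 3)]


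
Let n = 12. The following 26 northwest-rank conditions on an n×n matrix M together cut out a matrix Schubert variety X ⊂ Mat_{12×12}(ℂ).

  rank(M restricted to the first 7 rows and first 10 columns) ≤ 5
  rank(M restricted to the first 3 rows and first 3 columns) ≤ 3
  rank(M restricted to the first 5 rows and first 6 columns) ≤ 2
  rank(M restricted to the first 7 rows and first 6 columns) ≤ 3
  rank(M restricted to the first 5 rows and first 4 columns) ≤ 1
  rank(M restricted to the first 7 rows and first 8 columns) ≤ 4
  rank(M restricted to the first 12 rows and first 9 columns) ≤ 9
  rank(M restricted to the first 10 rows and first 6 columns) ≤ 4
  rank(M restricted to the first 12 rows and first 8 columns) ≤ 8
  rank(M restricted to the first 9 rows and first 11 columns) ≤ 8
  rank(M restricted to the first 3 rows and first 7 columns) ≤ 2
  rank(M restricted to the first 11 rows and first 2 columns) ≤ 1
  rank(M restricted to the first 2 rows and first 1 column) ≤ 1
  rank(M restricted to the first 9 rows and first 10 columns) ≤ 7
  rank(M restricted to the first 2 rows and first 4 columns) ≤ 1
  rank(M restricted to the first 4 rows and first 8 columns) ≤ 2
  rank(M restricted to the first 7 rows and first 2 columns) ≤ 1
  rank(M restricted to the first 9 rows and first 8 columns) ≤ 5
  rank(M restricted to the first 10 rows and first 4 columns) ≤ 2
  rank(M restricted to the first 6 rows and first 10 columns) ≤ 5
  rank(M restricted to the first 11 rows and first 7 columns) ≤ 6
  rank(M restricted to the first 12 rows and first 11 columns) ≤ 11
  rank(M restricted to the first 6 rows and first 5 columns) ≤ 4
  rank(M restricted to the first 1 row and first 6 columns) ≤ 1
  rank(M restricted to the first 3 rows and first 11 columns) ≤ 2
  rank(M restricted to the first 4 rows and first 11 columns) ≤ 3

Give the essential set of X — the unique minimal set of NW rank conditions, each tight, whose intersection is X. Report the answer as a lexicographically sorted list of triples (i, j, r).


Propagating the 26 rank bounds to every northwest block:

  R[1]: 1 | 1 | 1 | 1 | 1 | 1 | 1 | 1 | 1 | 1 | 1 | 1
  R[2]: 1 | 1 | 1 | 1 | 2 | 2 | 2 | 2 | 2 | 2 | 2 | 2
  R[3]: 1 | 1 | 1 | 1 | 2 | 2 | 2 | 2 | 2 | 2 | 2 | 3
  R[4]: 1 | 1 | 1 | 1 | 2 | 2 | 2 | 2 | 3 | 3 | 3 | 4
  R[5]: 1 | 1 | 1 | 1 | 2 | 2 | 3 | 3 | 4 | 4 | 4 | 5
  R[6]: 1 | 1 | 2 | 2 | 3 | 3 | 4 | 4 | 5 | 5 | 5 | 6
  R[7]: 1 | 1 | 2 | 2 | 3 | 3 | 4 | 4 | 5 | 5 | 6 | 7
  R[8]: 1 | 1 | 2 | 2 | 3 | 4 | 5 | 5 | 6 | 6 | 7 | 8
  R[9]: 1 | 1 | 2 | 2 | 3 | 4 | 5 | 5 | 6 | 7 | 8 | 9
  R[10]: 1 | 1 | 2 | 2 | 3 | 4 | 5 | 6 | 7 | 8 | 9 | 10
  R[11]: 1 | 1 | 2 | 3 | 4 | 5 | 6 | 7 | 8 | 9 | 10 | 11
  R[12]: 1 | 2 | 3 | 4 | 5 | 6 | 7 | 8 | 9 | 10 | 11 | 12

hence w(1..12) = (1, 5, 12, 9, 7, 3, 11, 6, 10, 8, 4, 2).

Fulton essential set (10 of the 36 Rothe cells):

[(3, 11, 2), (4, 8, 2), (5, 4, 1), (5, 6, 2), (7, 6, 3), (7, 8, 4), (7, 10, 5), (9, 8, 5), (10, 4, 2), (11, 2, 1)]
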